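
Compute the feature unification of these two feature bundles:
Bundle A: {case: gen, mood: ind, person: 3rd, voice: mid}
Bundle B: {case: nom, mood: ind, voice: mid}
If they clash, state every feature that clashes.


Compare features:
case: A=gen vs B=nom -> CLASH
mood: A=ind vs B=ind -> unified: ind
person: A=3rd vs B=_ -> unified: 3rd
voice: A=mid vs B=mid -> unified: mid
Clash detected on feature 'case' (gen vs nom); unification fails.

CLASH on 'case' (gen vs nom)


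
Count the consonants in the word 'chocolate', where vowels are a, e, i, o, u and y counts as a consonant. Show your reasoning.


Consonants in 'chocolate': c, h, c, l, t = 5 consonants.

5


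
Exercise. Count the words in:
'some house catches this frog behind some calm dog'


Split into words: some | house | catches | this | frog | behind | some | calm | dog = 9 words.

9


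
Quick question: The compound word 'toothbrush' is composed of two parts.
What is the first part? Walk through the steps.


Split 'toothbrush' into 'tooth' + 'brush'. The first part is 'tooth'.

tooth


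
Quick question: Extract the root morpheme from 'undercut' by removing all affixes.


Remove prefix 'under' from 'undercut' to get root 'cut'.

cut


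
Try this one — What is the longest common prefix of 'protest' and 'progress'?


Compare from the start: 3 characters match: 'pro'. Mismatch at position 4: 't' vs 'g'.

pro


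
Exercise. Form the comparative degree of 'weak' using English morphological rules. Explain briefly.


Apply comparative formation (add -er): 'weak' -> 'weaker'.

weaker


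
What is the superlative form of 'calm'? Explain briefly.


Apply superlative formation (add -est): 'calm' -> 'calmest'.

calmest


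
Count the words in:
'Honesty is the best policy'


Split into words: Honesty | is | the | best | policy = 5 words.

5


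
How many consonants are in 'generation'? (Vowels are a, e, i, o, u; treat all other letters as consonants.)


Consonants in 'generation': g, n, r, t, n = 5 consonants.

5


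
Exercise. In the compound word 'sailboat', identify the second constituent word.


Split 'sailboat' into 'sail' + 'boat'. The second part is 'boat'.

boat


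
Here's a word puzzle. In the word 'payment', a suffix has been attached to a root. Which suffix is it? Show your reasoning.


The word 'payment' = 'pay' (root) + '-ment' (suffix). The suffix is '-ment'.

ment


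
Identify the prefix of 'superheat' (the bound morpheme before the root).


The word 'superheat' = 'super' (prefix) + 'heat' (root). The prefix is 'super'.

super


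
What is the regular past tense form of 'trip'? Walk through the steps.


Apply rule: Double final consonant and add -ed. 'trip' becomes 'tripped'.

tripped


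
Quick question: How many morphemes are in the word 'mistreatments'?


Decomposition: mis- (prefix) + treat (root) + -ment (suffix) + -s (plural) = 4 morpheme(s)

4 morphemes


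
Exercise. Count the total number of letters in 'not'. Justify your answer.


Spell out 'not' and number each letter: n(1), o(2), t(3). Total: 3 letters.

3


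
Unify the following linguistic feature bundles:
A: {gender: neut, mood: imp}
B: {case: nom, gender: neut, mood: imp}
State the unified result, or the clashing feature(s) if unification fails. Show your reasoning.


Compare features:
case: A=_ vs B=nom -> unified: nom
gender: A=neut vs B=neut -> unified: neut
mood: A=imp vs B=imp -> unified: imp
No clashes found.

Unified: {case: nom, gender: neut, mood: imp}


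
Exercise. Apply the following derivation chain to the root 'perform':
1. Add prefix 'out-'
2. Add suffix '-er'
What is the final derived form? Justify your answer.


Step 1: Add prefix 'out-' to 'perform' = 'outperform'
Step 2: Add suffix '-er' to 'outperform' = 'outperformer'

outperformer


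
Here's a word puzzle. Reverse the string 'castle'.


Reverse 'castle' character by character: 'eltsac'.

eltsac


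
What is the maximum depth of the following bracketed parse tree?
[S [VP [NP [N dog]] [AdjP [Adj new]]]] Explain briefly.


Count bracket nesting levels:
'[' at pos 0: depth = 1
'[' at pos 3: depth = 2
'[' at pos 7: depth = 3
'[' at pos 11: depth = 4
'[' at pos 20: depth = 3
'[' at pos 26: depth = 4
Maximum depth reached: 4

4


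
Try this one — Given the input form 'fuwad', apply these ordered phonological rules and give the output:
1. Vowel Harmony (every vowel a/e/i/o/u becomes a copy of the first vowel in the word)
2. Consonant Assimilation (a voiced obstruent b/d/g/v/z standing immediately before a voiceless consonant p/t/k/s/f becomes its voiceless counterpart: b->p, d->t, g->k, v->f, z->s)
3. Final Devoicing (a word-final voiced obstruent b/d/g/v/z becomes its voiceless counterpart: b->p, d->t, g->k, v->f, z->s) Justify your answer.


Starting form: 'fuwad'
Rule 1: Vowel Harmony: all vowels become 'u' (matching first vowel). 'fuwad' -> 'fuwud'
Rule 2: Consonant Assimilation: no voiced obstruent (b/d/g/v/z) stands immediately before a voiceless consonant (p/t/k/s/f). No change.
Rule 3: Final Devoicing: word-final voiced obstruent 'd' becomes voiceless 't'. 'fuwud' -> 'fuwut'
Final form: 'fuwut'

fuwut


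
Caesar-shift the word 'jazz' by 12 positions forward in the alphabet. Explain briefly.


Shift each letter by 12: j -> v, a -> m, z -> l, z -> l. Result: 'vmll'.

vmll


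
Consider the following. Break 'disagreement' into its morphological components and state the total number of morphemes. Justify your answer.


Step 1: Identify prefix: 'dis' (meaning: not/apart)
Step 2: Identify root: 'agree'
Step 3: Identify suffix(es): 'ment'
Decomposition: dis- (prefix: not/apart) + agree (root) + -ment (suffix: action/result)
Total morphemes: 3

3 morphemes (dis- (prefix: not/apart) + agree (root) + -ment (suffix: action/result))


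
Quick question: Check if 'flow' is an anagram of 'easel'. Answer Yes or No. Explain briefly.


Sorted letters of 'flow': 'flow'
Sorted letters of 'easel': 'aeels'
They do not match.

No


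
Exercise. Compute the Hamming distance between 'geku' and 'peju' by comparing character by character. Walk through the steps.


Alignment:
Position 1: 'g' vs 'p' = DIFFER
Position 2: 'e' vs 'e' = match
Position 3: 'k' vs 'j' = DIFFER
Position 4: 'u' vs 'u' = match
Total differences: 2

2


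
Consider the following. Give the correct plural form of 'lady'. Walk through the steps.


Apply rule: Change -y to -ies (consonant + y). 'lady' becomes 'ladies'.

ladies


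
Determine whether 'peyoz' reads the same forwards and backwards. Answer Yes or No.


Forward: 'peyoz'
Reversed: 'zoyep'
They differ.

No


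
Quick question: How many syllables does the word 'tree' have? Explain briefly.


Break 'tree' into syllables: tree -> tree = 1 syllable

1 syllable


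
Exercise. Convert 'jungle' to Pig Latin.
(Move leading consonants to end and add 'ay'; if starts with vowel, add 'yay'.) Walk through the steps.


'jungle': move consonant cluster 'j' to end and add 'ay': 'unglejay'.

unglejay


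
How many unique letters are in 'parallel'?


Unique letters in 'parallel': {a, e, l, p, r} = 5 distinct letters.

5


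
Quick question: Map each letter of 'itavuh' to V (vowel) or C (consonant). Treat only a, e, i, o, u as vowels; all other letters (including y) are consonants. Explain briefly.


Letter mapping: i = V, t = C, a = V, v = C, u = V, h = C.

VCVCVC


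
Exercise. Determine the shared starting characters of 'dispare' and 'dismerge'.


Compare from the start: 3 characters match: 'dis'. Mismatch at position 4: 'p' vs 'm'.

dis


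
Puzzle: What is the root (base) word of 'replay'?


Remove prefix 're' from 'replay' to get root 'play'.

play


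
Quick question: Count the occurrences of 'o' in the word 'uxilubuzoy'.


Letter 'o' in 'uxilubuzoy': found at position(s) 9 = 1 occurrence(s).

1


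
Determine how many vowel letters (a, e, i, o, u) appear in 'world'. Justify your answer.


Vowels in 'world': o = 1 vowels.

1


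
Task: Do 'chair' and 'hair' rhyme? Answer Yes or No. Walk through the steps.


Rime (stressed vowel + following sounds) of 'chair': -air = /ɛər/
Rime of 'hair': -air = /ɛər/
/ɛər/ and /ɛər/ are the same ending sound, so the words rhyme.

Yes


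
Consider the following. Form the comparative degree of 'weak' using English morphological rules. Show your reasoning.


Apply comparative formation (add -er): 'weak' -> 'weaker'.

weaker


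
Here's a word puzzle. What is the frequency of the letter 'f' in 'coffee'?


Letter 'f' in 'coffee': found at position(s) 3, 4 = 2 occurrence(s).

2


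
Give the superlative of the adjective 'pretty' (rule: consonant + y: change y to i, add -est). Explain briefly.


Apply superlative formation (consonant + y: change y to i, add -est): 'pretty' -> 'prettiest'.

prettiest


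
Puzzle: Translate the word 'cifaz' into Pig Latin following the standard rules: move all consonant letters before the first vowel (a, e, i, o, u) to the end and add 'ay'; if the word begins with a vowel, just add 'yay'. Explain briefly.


'cifaz': move consonant cluster 'c' to end and add 'ay': 'ifazcay'.

ifazcay


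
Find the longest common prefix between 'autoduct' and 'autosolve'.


Compare from the start: 4 characters match: 'auto'. Mismatch at position 5: 'd' vs 's'.

auto


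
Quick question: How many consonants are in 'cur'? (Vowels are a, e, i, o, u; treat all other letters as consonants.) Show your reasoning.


Consonants in 'cur': c, r = 2 consonants.

2


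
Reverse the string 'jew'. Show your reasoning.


Reverse 'jew' character by character: 'wej'.

wej


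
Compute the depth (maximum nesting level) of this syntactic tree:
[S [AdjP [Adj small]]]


Count bracket nesting levels:
'[' at pos 0: depth = 1
'[' at pos 3: depth = 2
'[' at pos 9: depth = 3
Maximum depth reached: 3

3


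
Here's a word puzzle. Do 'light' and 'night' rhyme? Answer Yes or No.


Rime (stressed vowel + following sounds) of 'light': -ight = /aɪt/
Rime of 'night': -ight = /aɪt/
/aɪt/ and /aɪt/ are the same ending sound, so the words rhyme.

Yes


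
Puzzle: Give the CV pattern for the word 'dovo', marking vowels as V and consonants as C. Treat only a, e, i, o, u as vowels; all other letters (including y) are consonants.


Letter mapping: d = C, o = V, v = C, o = V.

CVCV


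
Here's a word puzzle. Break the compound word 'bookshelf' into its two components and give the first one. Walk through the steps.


Split 'bookshelf' into 'book' + 'shelf'. The first part is 'book'.

book


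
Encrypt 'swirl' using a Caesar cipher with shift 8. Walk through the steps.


Shift each letter by 8: s -> a, w -> e, i -> q, r -> z, l -> t. Result: 'aeqzt'.

aeqzt


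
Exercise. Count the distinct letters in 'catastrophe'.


Unique letters in 'catastrophe': {a, c, e, h, o, p, r, s, t} = 9 distinct letters.

9


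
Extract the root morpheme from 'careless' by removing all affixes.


Remove suffix '-less' from 'careless' to get root 'care'.

care


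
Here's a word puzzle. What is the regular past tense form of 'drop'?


Apply rule: Double final consonant and add -ed. 'drop' becomes 'dropped'.

dropped


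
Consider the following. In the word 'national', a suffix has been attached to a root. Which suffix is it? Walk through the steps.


The word 'national' = 'nation' (root) + '-al' (suffix). The suffix is '-al'.

al


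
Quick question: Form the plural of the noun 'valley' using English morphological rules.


Apply rule: Add -s. 'valley' becomes 'valleys'.

valleys


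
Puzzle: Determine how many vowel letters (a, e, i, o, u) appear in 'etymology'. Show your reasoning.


Vowels in 'etymology': e, o, o = 3 vowels.

3


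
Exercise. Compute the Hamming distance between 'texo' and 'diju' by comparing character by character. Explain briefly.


Alignment:
Position 1: 't' vs 'd' = DIFFER
Position 2: 'e' vs 'i' = DIFFER
Position 3: 'x' vs 'j' = DIFFER
Position 4: 'o' vs 'u' = DIFFER
Total differences: 4

4


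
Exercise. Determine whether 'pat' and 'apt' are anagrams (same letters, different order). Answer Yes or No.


Sorted letters of 'pat': 'apt'
Sorted letters of 'apt': 'apt'
They match.

Yes


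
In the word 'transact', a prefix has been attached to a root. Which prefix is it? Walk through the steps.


The word 'transact' = 'trans' (prefix) + 'act' (root). The prefix is 'trans'.

trans


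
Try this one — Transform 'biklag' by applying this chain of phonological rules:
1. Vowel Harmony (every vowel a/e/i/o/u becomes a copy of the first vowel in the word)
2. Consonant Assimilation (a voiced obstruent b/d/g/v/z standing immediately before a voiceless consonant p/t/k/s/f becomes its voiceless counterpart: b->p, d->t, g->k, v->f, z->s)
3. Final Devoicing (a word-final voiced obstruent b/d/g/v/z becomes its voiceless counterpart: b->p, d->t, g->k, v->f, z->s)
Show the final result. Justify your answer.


Starting form: 'biklag'
Rule 1: Vowel Harmony: all vowels become 'i' (matching first vowel). 'biklag' -> 'biklig'
Rule 2: Consonant Assimilation: no voiced obstruent (b/d/g/v/z) stands immediately before a voiceless consonant (p/t/k/s/f). No change.
Rule 3: Final Devoicing: word-final voiced obstruent 'g' becomes voiceless 'k'. 'biklig' -> 'biklik'
Final form: 'biklik'

biklik


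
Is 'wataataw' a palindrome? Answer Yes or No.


Forward: 'wataataw'
Reversed: 'wataataw'
They are identical.

Yes


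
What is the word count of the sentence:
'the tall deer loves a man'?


Split into words: the | tall | deer | loves | a | man = 6 words.

6


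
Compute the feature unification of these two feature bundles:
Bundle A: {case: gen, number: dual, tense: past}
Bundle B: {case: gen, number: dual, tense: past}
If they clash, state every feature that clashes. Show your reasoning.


Compare features:
case: A=gen vs B=gen -> unified: gen
number: A=dual vs B=dual -> unified: dual
tense: A=past vs B=past -> unified: past
No clashes found.

Unified: {case: gen, number: dual, tense: past}


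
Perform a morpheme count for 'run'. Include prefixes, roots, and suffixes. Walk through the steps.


Decomposition: run (free morpheme) = 1 morpheme(s)

1 morphemes


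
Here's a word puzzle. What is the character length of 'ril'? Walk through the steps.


Spell out 'ril' and number each letter: r(1), i(2), l(3). Total: 3 letters.

3


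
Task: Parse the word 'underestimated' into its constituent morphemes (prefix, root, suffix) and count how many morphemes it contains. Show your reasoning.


Step 1: Identify prefix: 'under' (meaning: beneath/insufficient)
Step 2: Identify root: 'estimate'
Step 3: Identify suffix(es): 'ed'
Decomposition: under- (prefix: beneath/insufficient) + estimate (root) + -ed (suffix: past)
Total morphemes: 3

3 morphemes (under- (prefix: beneath/insufficient) + estimate (root) + -ed (suffix: past))


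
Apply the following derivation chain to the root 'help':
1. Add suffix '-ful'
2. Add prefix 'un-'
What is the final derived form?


Step 1: Add suffix '-ful' to 'help' = 'helpful'
Step 2: Add prefix 'un-' to 'helpful' = 'unhelpful'

unhelpful


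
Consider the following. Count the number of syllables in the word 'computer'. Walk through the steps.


Break 'computer' into syllables: com-pu-ter -> com | pu | ter = 3 syllables

3 syllables


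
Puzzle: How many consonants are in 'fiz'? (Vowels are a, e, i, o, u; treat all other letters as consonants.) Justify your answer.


Consonants in 'fiz': f, z = 2 consonants.

2


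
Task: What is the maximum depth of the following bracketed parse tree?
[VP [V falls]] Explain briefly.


Count bracket nesting levels:
'[' at pos 0: depth = 1
'[' at pos 4: depth = 2
Maximum depth reached: 2

2


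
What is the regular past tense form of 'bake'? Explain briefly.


Apply rule: Add -d (word ends in -e). 'bake' becomes 'baked'.

baked


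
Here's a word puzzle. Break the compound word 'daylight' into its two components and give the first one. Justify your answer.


Split 'daylight' into 'day' + 'light'. The first part is 'day'.

day


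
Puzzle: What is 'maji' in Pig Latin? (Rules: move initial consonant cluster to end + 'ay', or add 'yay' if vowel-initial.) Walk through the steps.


'maji': move consonant cluster 'm' to end and add 'ay': 'ajimay'.

ajimay


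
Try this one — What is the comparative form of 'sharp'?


Apply comparative formation (add -er): 'sharp' -> 'sharper'.

sharper


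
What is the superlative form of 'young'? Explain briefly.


Apply superlative formation (add -est): 'young' -> 'youngest'.

youngest


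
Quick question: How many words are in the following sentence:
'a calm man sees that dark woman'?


Split into words: a | calm | man | sees | that | dark | woman = 7 words.

7


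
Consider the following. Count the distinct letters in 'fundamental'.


Unique letters in 'fundamental': {a, d, e, f, l, m, n, t, u} = 9 distinct letters.

9


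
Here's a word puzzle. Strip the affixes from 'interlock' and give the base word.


Remove prefix 'inter' from 'interlock' to get root 'lock'.

lock


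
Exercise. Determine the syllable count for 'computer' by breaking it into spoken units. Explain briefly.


Break 'computer' into syllables: com-pu-ter -> com | pu | ter = 3 syllables

3 syllables


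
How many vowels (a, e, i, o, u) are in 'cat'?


Vowels in 'cat': a = 1 vowels.

1


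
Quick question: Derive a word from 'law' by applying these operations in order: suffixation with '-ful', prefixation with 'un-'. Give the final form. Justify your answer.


Step 1: Add suffix '-ful' to 'law' = 'lawful'
Step 2: Add prefix 'un-' to 'lawful' = 'unlawful'

unlawful


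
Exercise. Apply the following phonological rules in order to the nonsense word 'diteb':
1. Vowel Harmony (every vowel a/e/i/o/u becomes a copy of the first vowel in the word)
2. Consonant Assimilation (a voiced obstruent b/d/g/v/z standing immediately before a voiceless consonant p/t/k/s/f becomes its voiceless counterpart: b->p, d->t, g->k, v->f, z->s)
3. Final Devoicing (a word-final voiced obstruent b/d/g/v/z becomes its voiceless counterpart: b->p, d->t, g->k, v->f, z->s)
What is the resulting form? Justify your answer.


Starting form: 'diteb'
Rule 1: Vowel Harmony: all vowels become 'i' (matching first vowel). 'diteb' -> 'ditib'
Rule 2: Consonant Assimilation: no voiced obstruent (b/d/g/v/z) stands immediately before a voiceless consonant (p/t/k/s/f). No change.
Rule 3: Final Devoicing: word-final voiced obstruent 'b' becomes voiceless 'p'. 'ditib' -> 'ditip'
Final form: 'ditip'

ditip


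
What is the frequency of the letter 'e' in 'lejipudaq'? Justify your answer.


Letter 'e' in 'lejipudaq': found at position(s) 2 = 1 occurrence(s).

1


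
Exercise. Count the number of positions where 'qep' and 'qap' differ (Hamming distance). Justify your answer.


Alignment:
Position 1: 'q' vs 'q' = match
Position 2: 'e' vs 'a' = DIFFER
Position 3: 'p' vs 'p' = match
Total differences: 1

1


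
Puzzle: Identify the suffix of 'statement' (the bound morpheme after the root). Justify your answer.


The word 'statement' = 'state' (root) + '-ment' (suffix). The suffix is '-ment'.

ment


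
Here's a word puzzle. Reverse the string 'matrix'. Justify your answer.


Reverse 'matrix' character by character: 'xirtam'.

xirtam


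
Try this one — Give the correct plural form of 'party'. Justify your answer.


Apply rule: Change -y to -ies (consonant + y). 'party' becomes 'parties'.

parties


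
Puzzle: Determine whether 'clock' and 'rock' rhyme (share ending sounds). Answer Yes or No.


Rime (stressed vowel + following sounds) of 'clock': -ock = /ɒk/
Rime of 'rock': -ock = /ɒk/
/ɒk/ and /ɒk/ are the same ending sound, so the words rhyme.

Yes


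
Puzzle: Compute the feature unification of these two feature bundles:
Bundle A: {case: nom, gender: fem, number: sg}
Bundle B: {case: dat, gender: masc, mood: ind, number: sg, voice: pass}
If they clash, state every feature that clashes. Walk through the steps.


Compare features:
case: A=nom vs B=dat -> CLASH
gender: A=fem vs B=masc -> CLASH
mood: A=_ vs B=ind -> unified: ind
number: A=sg vs B=sg -> unified: sg
voice: A=_ vs B=pass -> unified: pass
Clashes detected on features 'case' (nom vs dat) and 'gender' (fem vs masc); unification fails.

CLASH on 'case' (nom vs dat) and 'gender' (fem vs masc)


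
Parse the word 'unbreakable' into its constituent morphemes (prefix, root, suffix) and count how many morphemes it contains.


Step 1: Identify prefix: 'un' (meaning: not/reverse)
Step 2: Identify root: 'break'
Step 3: Identify suffix(es): 'able'
Decomposition: un- (prefix: not/reverse) + break (root) + -able (suffix: capable of)
Total morphemes: 3

3 morphemes (un- (prefix: not/reverse) + break (root) + -able (suffix: capable of))


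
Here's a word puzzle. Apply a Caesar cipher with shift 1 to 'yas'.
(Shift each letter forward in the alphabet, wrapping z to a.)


Shift each letter by 1: y -> z, a -> b, s -> t. Result: 'zbt'.

zbt


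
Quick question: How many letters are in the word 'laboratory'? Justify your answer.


Spell out 'laboratory' and number each letter: l(1), a(2), b(3), o(4), r(5), a(6), t(7), o(8), r(9), y(10). Total: 10 letters.

10


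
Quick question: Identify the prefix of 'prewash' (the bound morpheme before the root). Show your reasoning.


The word 'prewash' = 'pre' (prefix) + 'wash' (root). The prefix is 'pre'.

pre


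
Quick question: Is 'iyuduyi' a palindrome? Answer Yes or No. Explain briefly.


Forward: 'iyuduyi'
Reversed: 'iyuduyi'
They are identical.

Yes


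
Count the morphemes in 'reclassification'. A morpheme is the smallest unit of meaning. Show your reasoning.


Decomposition: re- (prefix) + class (root) + -ify (suffix) + -ation (suffix) = 4 morpheme(s)

4 morphemes


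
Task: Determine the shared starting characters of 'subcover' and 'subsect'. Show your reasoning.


Compare from the start: 3 characters match: 'sub'. Mismatch at position 4: 'c' vs 's'.

sub


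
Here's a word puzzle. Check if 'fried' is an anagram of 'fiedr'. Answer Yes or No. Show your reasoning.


Sorted letters of 'fried': 'defir'
Sorted letters of 'fiedr': 'defir'
They match.

Yes


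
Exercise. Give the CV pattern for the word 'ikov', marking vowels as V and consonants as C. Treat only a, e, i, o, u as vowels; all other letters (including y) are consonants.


Letter mapping: i = V, k = C, o = V, v = C.

VCVC


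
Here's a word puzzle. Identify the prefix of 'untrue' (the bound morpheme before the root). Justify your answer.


The word 'untrue' = 'un' (prefix) + 'true' (root). The prefix is 'un'.

un


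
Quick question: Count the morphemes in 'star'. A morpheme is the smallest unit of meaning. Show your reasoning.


Decomposition: star (free morpheme) = 1 morpheme(s)

1 morphemes


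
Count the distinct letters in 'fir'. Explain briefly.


Unique letters in 'fir': {f, i, r} = 3 distinct letters.

3


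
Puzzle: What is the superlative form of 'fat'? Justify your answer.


Apply superlative formation (double final consonant, add -est): 'fat' -> 'fattest'.

fattest


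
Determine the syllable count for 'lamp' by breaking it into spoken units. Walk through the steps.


Break 'lamp' into syllables: lamp -> lamp = 1 syllable

1 syllable


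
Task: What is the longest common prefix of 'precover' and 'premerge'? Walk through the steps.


Compare from the start: 3 characters match: 'pre'. Mismatch at position 4: 'c' vs 'm'.

pre


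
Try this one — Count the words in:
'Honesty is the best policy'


Split into words: Honesty | is | the | best | policy = 5 words.

5


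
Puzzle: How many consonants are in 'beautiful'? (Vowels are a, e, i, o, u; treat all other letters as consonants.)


Consonants in 'beautiful': b, t, f, l = 4 consonants.

4


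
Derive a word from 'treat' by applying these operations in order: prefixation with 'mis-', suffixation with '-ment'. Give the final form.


Step 1: Add prefix 'mis-' to 'treat' = 'mistreat'
Step 2: Add suffix '-ment' to 'mistreat' = 'mistreatment'

mistreatment


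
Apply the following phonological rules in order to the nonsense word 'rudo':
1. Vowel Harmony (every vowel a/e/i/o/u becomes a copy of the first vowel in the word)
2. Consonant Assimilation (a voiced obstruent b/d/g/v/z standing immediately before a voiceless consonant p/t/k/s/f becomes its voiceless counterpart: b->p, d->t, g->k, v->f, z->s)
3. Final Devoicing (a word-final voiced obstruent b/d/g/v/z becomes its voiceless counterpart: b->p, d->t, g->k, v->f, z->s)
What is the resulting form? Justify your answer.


Starting form: 'rudo'
Rule 1: Vowel Harmony: all vowels become 'u' (matching first vowel). 'rudo' -> 'rudu'
Rule 2: Consonant Assimilation: no voiced obstruent (b/d/g/v/z) stands immediately before a voiceless consonant (p/t/k/s/f). No change.
Rule 3: Final Devoicing: the word ends in the vowel 'u', not a consonant. No change.
Final form: 'rudu'

rudu


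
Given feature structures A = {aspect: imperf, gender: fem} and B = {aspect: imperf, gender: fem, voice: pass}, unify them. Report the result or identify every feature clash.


Compare features:
aspect: A=imperf vs B=imperf -> unified: imperf
gender: A=fem vs B=fem -> unified: fem
voice: A=_ vs B=pass -> unified: pass
No clashes found.

Unified: {aspect: imperf, gender: fem, voice: pass}


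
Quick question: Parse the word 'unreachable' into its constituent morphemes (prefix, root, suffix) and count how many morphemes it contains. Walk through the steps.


Step 1: Identify prefix: 'un' (meaning: not/reverse)
Step 2: Identify root: 'reach'
Step 3: Identify suffix(es): 'able'
Decomposition: un- (prefix: not/reverse) + reach (root) + -able (suffix: capable of)
Total morphemes: 3

3 morphemes (un- (prefix: not/reverse) + reach (root) + -able (suffix: capable of))


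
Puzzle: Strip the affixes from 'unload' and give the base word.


Remove prefix 'un' from 'unload' to get root 'load'.

load


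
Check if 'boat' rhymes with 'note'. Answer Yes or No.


Rime (stressed vowel + following sounds) of 'boat': -oat = /oʊt/
Rime of 'note': -ote = /oʊt/
/oʊt/ and /oʊt/ are the same ending sound, so the words rhyme.

Yes


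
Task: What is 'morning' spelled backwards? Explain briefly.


Reverse 'morning' character by character: 'gninrom'.

gninrom


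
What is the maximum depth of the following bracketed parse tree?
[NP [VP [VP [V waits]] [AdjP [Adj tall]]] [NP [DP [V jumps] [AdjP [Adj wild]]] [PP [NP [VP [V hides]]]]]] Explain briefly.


Count bracket nesting levels:
'[' at pos 0: depth = 1
'[' at pos 4: depth = 2
'[' at pos 8: depth = 3
'[' at pos 12: depth = 4
'[' at pos 23: depth = 3
'[' at pos 29: depth = 4
'[' at pos 42: depth = 2
'[' at pos 46: depth = 3
'[' at pos 50: depth = 4
'[' at pos 60: depth = 4
'[' at pos 66: depth = 5
'[' at pos 79: depth = 3
'[' at pos 83: depth = 4
'[' at pos 87: depth = 5
'[' at pos 91: depth = 6
Maximum depth reached: 6

6


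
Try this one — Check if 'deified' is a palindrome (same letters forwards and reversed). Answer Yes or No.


Forward: 'deified'
Reversed: 'deified'
They are identical.

Yes


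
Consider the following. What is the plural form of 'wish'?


Apply rule: Add -es (sibilant/fricative ending). 'wish' becomes 'wishes'.

wishes


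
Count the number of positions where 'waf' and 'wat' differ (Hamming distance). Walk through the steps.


Alignment:
Position 1: 'w' vs 'w' = match
Position 2: 'a' vs 'a' = match
Position 3: 'f' vs 't' = DIFFER
Total differences: 1

1


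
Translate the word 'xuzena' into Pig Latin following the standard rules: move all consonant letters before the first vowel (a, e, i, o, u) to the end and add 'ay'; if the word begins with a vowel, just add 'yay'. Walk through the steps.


'xuzena': move consonant cluster 'x' to end and add 'ay': 'uzenaxay'.

uzenaxay


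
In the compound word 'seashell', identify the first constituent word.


Split 'seashell' into 'sea' + 'shell'. The first part is 'sea'.

sea


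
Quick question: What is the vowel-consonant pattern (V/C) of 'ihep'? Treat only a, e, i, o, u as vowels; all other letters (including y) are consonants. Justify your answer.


Letter mapping: i = V, h = C, e = V, p = C.

VCVC


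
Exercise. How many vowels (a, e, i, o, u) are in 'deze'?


Vowels in 'deze': e, e = 2 vowels.

2


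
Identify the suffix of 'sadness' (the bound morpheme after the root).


The word 'sadness' = 'sad' (root) + '-ness' (suffix). The suffix is '-ness'.

ness


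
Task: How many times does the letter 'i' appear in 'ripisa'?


Letter 'i' in 'ripisa': found at position(s) 2, 4 = 2 occurrence(s).

2


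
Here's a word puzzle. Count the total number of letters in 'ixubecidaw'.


Spell out 'ixubecidaw' and number each letter: i(1), x(2), u(3), b(4), e(5), c(6), i(7), d(8), a(9), w(10). Total: 10 letters.

10


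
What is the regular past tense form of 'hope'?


Apply rule: Add -d (word ends in -e). 'hope' becomes 'hoped'.

hoped


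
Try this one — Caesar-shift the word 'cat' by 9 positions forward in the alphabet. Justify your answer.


Shift each letter by 9: c -> l, a -> j, t -> c. Result: 'ljc'.

ljc


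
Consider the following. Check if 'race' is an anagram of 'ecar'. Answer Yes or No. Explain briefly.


Sorted letters of 'race': 'acer'
Sorted letters of 'ecar': 'acer'
They match.

Yes


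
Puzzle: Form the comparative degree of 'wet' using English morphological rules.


Apply comparative formation (double final consonant, add -er): 'wet' -> 'wetter'.

wetter


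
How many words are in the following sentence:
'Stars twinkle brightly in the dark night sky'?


Split into words: Stars | twinkle | brightly | in | the | dark | night | sky = 8 words.

8


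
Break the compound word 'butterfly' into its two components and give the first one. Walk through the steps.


Split 'butterfly' into 'butter' + 'fly'. The first part is 'butter'.

butter


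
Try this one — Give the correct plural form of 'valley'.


Apply rule: Add -s. 'valley' becomes 'valleys'.

valleys


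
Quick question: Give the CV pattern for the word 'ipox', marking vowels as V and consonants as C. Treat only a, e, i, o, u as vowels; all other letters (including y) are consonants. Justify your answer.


Letter mapping: i = V, p = C, o = V, x = C.

VCVC


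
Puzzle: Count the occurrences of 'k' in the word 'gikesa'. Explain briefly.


Letter 'k' in 'gikesa': found at position(s) 3 = 1 occurrence(s).

1


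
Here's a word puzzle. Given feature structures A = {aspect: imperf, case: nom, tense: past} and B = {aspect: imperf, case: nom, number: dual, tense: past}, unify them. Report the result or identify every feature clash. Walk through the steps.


Compare features:
aspect: A=imperf vs B=imperf -> unified: imperf
case: A=nom vs B=nom -> unified: nom
number: A=_ vs B=dual -> unified: dual
tense: A=past vs B=past -> unified: past
No clashes found.

Unified: {aspect: imperf, case: nom, number: dual, tense: past}


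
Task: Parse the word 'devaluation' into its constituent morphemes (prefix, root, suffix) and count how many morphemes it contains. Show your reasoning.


Step 1: Identify prefix: 'de' (meaning: reverse/remove)
Step 2: Identify root: 'value'
Step 3: Identify suffix(es): 'ation'
Decomposition: de- (prefix: reverse/remove) + value (root) + -ation (suffix: act of)
Total morphemes: 3

3 morphemes (de- (prefix: reverse/remove) + value (root) + -ation (suffix: act of))


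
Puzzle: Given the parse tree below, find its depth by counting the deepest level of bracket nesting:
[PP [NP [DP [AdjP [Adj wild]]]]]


Count bracket nesting levels:
'[' at pos 0: depth = 1
'[' at pos 4: depth = 2
'[' at pos 8: depth = 3
'[' at pos 12: depth = 4
'[' at pos 18: depth = 5
Maximum depth reached: 5

5


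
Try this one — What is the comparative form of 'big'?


Apply comparative formation (double final consonant, add -er): 'big' -> 'bigger'.

bigger


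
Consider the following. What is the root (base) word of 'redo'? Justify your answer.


Remove prefix 're' from 'redo' to get root 'do'.

do


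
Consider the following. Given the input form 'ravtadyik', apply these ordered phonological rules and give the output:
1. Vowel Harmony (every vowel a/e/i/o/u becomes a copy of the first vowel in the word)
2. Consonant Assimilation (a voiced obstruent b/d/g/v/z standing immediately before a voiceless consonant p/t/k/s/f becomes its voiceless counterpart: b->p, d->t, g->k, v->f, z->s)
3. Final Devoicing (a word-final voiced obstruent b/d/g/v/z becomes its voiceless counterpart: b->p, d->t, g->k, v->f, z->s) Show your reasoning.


Starting form: 'ravtadyik'
Rule 1: Vowel Harmony: all vowels become 'a' (matching first vowel). 'ravtadyik' -> 'ravtadyak'
Rule 2: Consonant Assimilation: voiced obstruent before voiceless consonant becomes voiceless ('vt' -> 'ft'). 'ravtadyak' -> 'raftadyak'
Rule 3: Final Devoicing: final consonant 'k' is not one of the voiced obstruents b/d/g/v/z. No change.
Final form: 'raftadyak'

raftadyak


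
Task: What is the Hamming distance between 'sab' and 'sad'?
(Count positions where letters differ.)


Alignment:
Position 1: 's' vs 's' = match
Position 2: 'a' vs 'a' = match
Position 3: 'b' vs 'd' = DIFFER
Total differences: 1

1


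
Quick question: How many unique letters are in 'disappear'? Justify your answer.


Unique letters in 'disappear': {a, d, e, i, p, r, s} = 7 distinct letters.

7


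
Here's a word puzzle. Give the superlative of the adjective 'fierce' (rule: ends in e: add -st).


Apply superlative formation (ends in e: add -st): 'fierce' -> 'fiercest'.

fiercest


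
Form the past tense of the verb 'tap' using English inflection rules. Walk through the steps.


Apply rule: Double final consonant and add -ed. 'tap' becomes 'tapped'.

tapped


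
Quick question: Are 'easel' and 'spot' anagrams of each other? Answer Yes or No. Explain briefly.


Sorted letters of 'easel': 'aeels'
Sorted letters of 'spot': 'opst'
They do not match.

No


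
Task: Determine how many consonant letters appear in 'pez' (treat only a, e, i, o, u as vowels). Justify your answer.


Consonants in 'pez': p, z = 2 consonants.

2


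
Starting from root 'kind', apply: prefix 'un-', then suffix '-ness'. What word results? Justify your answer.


Step 1: Add prefix 'un-' to 'kind' = 'unkind'
Step 2: Add suffix '-ness' to 'unkind' = 'unkindness'

unkindness


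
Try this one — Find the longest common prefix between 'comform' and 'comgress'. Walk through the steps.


Compare from the start: 3 characters match: 'com'. Mismatch at position 4: 'f' vs 'g'.

com


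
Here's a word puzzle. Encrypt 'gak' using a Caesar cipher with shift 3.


Shift each letter by 3: g -> j, a -> d, k -> n. Result: 'jdn'.

jdn


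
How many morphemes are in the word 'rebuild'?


Decomposition: re- (prefix) + build (root) = 2 morpheme(s)

2 morphemes


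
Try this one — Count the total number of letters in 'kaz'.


Spell out 'kaz' and number each letter: k(1), a(2), z(3). Total: 3 letters.

3


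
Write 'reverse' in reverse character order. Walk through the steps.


Reverse 'reverse' character by character: 'esrever'.

esrever


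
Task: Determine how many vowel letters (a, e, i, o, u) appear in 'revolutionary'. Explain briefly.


Vowels in 'revolutionary': e, o, u, i, o, a = 6 vowels.

6


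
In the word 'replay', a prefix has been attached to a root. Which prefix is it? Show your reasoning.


The word 'replay' = 're' (prefix) + 'play' (root). The prefix is 're'.

re


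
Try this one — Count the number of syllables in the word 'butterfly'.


Break 'butterfly' into syllables: but-ter-fly -> but | ter | fly = 3 syllables

3 syllables


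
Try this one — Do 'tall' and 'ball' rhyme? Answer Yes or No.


Rime (stressed vowel + following sounds) of 'tall': -all = /ɔːl/
Rime of 'ball': -all = /ɔːl/
/ɔːl/ and /ɔːl/ are the same ending sound, so the words rhyme.

Yes


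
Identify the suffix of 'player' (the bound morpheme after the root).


The word 'player' = 'play' (root) + '-er' (suffix). The suffix is '-er'.

er


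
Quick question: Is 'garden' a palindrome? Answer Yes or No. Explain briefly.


Forward: 'garden'
Reversed: 'nedrag'
They differ.

No


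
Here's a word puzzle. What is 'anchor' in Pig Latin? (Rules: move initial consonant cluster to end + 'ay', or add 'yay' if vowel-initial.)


'anchor' starts with a vowel, so add 'yay': 'anchoryay'.

anchoryay


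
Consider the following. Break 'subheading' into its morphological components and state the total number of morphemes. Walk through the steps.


Step 1: Identify prefix: 'sub' (meaning: below)
Step 2: Identify root: 'head'
Step 3: Identify suffix(es): 'ing'
Decomposition: sub- (prefix: below) + head (root) + -ing (suffix: ongoing/result)
Total morphemes: 3

3 morphemes (sub- (prefix: below) + head (root) + -ing (suffix: ongoing/result))


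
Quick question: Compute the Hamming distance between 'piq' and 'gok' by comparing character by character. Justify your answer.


Alignment:
Position 1: 'p' vs 'g' = DIFFER
Position 2: 'i' vs 'o' = DIFFER
Position 3: 'q' vs 'k' = DIFFER
Total differences: 3

3


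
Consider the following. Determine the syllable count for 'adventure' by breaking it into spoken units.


Break 'adventure' into syllables: ad-ven-ture -> ad | ven | ture = 3 syllables

3 syllables


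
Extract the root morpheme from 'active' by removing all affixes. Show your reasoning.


Remove suffix '-ive' from 'active' to get root 'act'.

act


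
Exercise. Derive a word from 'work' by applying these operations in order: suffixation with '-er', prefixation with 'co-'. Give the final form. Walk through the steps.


Step 1: Add suffix '-er' to 'work' = 'worker'
Step 2: Add prefix 'co-' to 'worker' = 'coworker'

coworker


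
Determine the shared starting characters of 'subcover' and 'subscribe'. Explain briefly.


Compare from the start: 3 characters match: 'sub'. Mismatch at position 4: 'c' vs 's'.

sub


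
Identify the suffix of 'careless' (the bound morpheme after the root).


The word 'careless' = 'care' (root) + '-less' (suffix). The suffix is '-less'.

less


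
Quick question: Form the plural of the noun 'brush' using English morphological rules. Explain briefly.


Apply rule: Add -es (sibilant/fricative ending). 'brush' becomes 'brushes'.

brushes


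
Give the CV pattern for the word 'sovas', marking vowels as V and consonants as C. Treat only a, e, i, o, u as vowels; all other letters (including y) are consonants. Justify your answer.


Letter mapping: s = C, o = V, v = C, a = V, s = C.

CVCVC


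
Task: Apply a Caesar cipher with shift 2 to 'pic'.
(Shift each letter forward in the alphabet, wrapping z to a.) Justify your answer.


Shift each letter by 2: p -> r, i -> k, c -> e. Result: 'rke'.

rke


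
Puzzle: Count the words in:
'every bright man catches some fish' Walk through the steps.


Split into words: every | bright | man | catches | some | fish = 6 words.

6


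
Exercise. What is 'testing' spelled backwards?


Reverse 'testing' character by character: 'gnitset'.

gnitset


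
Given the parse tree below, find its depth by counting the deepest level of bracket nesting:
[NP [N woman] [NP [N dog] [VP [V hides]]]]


Count bracket nesting levels:
'[' at pos 0: depth = 1
'[' at pos 4: depth = 2
'[' at pos 14: depth = 2
'[' at pos 18: depth = 3
'[' at pos 26: depth = 3
'[' at pos 30: depth = 4
Maximum depth reached: 4

4
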